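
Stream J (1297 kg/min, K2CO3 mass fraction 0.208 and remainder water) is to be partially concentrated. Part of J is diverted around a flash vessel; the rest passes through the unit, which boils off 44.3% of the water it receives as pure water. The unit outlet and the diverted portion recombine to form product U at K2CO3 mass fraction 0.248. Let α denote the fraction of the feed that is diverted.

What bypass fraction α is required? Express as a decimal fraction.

All 1297×0.208 = 269.78 kg/min of K2CO3 reaches U, so U = 269.78/0.248 = 1087.8 kg/min and vapour = 209.19 kg/min.
The evaporator receives (1−α)·1297 of feed at 0.792 water and removes 0.443 of that water:
0.443×0.792×(1−α)×1297 = 209.19
(1−α) = 209.19/455.06 = 0.4597;  α = 0.5403.

0.540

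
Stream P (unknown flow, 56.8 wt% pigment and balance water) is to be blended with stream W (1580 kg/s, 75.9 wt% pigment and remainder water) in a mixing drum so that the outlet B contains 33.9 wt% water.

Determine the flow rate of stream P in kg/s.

Let P be the unknown flow. Total out = 1580 + P.
water balance: 380.78 + 0.432·P = 0.339·(1580 + P)
(0.432 − 0.339)·P = 0.339×1580 − 380.78 = 154.84
P = 154.84 / 0.093 = 1664.9 kg/s

1665 kg/s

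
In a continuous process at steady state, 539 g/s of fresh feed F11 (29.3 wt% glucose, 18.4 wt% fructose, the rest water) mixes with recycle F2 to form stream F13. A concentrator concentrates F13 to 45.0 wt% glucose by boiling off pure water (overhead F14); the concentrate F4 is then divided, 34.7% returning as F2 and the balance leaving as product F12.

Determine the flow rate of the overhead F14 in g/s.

188.1 g/s

Overall glucose balance (none leaves overhead): glucose in fresh feed = glucose in product, i.e. 539×0.293 = (1−0.347)·F4·0.450.
F4 = 157.93/(0.450×0.653) = 537.44 g/s.
Recycle F2 = 0.347×537.44 = 186.49 g/s.
Combined feed F13 = 539 + 186.49 = 725.49 g/s.
Overhead F14 = F13 − F4 = 725.49 − 537.44 = 188.05 g/s.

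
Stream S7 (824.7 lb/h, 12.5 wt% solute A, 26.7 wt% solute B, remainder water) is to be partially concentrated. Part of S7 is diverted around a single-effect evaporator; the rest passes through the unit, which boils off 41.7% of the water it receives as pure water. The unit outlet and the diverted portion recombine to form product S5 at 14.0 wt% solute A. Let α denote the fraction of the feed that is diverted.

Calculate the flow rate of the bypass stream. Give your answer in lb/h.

476.2 lb/h

All 824.7×0.125 = 103.09 lb/h of solute A reaches S5, so S5 = 103.09/0.140 = 736.34 lb/h and vapour = 88.361 lb/h.
The evaporator receives (1−α)·824.7 of feed at 0.608 water and removes 0.417 of that water:
0.417×0.608×(1−α)×824.7 = 88.361
(1−α) = 88.361/209.09 = 0.4226;  α = 0.5774.
Bypass flow = 0.5774×824.7 = 476.19 lb/h.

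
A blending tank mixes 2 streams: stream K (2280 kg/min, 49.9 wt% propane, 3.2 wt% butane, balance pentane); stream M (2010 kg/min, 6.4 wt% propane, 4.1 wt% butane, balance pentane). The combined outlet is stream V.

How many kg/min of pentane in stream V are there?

2868 kg/min

pentane out = pentane in = 2280×0.469 + 2010×0.895 = 2868.3 kg/min.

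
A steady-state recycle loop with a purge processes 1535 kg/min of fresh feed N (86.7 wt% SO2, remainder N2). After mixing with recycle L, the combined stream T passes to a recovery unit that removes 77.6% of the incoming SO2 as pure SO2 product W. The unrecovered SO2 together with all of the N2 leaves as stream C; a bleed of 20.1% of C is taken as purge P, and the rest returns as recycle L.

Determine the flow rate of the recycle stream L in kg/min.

N2 enters only via N and leaves only via the purge: 1535×0.133 = 0.201×(N2 in C), and the recovery unit passes all N2, so N2 in T = N2 in C = 1015.7 kg/min.
SO2 in T: m_A = 1535×0.867 + (1−0.201)·(1−0.776)·m_A, so m_A = 1330.8/0.8210 = 1621 kg/min.
C = (1−0.776)×1621 + 1015.7 = 1378.8 kg/min.
Recycle L = (1−0.201)×1378.8 = 1101.7 kg/min.

1102 kg/min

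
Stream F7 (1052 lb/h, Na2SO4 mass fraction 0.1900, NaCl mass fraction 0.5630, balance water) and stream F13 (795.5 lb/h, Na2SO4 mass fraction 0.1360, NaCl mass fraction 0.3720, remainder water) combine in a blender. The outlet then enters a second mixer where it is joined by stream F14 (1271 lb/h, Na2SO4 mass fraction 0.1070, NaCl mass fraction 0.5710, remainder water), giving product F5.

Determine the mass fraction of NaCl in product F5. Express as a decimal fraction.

0.5175

Overall, product flow = 3118.5 lb/h.
NaCl in = 1052×0.563 + 795.5×0.372 + 1271×0.571 = 1613.9 lb/h.
NaCl fraction in F5 = 0.5175.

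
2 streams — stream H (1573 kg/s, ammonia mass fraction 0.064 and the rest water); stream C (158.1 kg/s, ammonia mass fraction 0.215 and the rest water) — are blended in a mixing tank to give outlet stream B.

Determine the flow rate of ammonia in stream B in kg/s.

ammonia out = ammonia in = 1573×0.064 + 158.1×0.215 = 134.66 kg/s.

134.7 kg/s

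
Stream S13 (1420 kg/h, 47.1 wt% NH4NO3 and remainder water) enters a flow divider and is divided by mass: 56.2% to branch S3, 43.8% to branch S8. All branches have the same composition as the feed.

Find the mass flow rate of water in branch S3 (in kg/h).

422.2 kg/h

Branch S3 total = 0.562×1420 = 798.04 kg/h.
water in S3 = 0.529×798.04 = 422.16 kg/h.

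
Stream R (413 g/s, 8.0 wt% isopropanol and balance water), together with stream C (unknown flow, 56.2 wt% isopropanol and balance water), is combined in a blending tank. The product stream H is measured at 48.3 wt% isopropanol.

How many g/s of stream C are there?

2107 g/s

Let C be the unknown flow. Total out = 413 + C.
isopropanol balance: 33.04 + 0.562·C = 0.483·(413 + C)
(0.562 − 0.483)·C = 0.483×413 − 33.04 = 166.44
C = 166.44 / 0.079 = 2106.8 g/s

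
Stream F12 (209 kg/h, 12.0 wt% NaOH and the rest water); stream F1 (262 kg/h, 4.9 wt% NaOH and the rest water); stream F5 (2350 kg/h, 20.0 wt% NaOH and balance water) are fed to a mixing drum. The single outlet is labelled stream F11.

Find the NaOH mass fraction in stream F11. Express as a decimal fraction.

Total flow out = 209 + 262 + 2350 = 2821 kg/h.
NaOH in = 209×0.120 + 262×0.049 + 2350×0.200 = 507.92 kg/h.
NaOH mass fraction in F11 = 507.92/2821 = 0.1800.

0.1800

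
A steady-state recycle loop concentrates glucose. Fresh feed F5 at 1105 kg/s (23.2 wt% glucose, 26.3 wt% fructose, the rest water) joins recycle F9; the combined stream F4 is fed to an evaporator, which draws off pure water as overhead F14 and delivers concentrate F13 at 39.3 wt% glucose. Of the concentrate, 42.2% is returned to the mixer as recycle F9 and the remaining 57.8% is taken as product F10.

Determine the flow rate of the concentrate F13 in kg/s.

Overall glucose balance (none leaves overhead): glucose in fresh feed = glucose in product, i.e. 1105×0.232 = (1−0.422)·F13·0.393.
F13 = 256.36/(0.393×0.578) = 1128.6 kg/s.

1129 kg/s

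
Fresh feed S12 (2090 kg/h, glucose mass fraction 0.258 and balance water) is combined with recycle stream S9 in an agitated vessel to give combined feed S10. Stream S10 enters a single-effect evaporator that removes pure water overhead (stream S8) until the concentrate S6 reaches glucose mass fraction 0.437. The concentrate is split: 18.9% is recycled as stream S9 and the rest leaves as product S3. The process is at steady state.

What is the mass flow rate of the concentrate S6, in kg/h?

Overall glucose balance (none leaves overhead): glucose in fresh feed = glucose in product, i.e. 2090×0.258 = (1−0.189)·S6·0.437.
S6 = 539.22/(0.437×0.811) = 1521.5 kg/h.

1521 kg/h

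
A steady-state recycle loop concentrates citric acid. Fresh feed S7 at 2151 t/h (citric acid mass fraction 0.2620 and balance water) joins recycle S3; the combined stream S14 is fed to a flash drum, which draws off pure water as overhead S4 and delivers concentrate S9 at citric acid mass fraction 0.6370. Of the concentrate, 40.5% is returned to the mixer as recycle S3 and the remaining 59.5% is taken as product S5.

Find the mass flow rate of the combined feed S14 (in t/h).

Overall citric acid balance (none leaves overhead): citric acid in fresh feed = citric acid in product, i.e. 2151×0.262 = (1−0.405)·S9·0.637.
S9 = 563.56/(0.637×0.595) = 1486.9 t/h.
Recycle S3 = 0.405×1486.9 = 602.2 t/h.
Combined feed S14 = 2151 + 602.2 = 2753.2 t/h.

2753 t/h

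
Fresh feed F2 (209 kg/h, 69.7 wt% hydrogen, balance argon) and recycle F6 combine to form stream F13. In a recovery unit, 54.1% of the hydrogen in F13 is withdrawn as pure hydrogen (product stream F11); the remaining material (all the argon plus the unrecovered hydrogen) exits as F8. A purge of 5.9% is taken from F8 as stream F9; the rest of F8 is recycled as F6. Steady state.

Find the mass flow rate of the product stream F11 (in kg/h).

138.7 kg/h

hydrogen in F13: m_A = 209×0.697 + (1−0.059)·(1−0.541)·m_A, so m_A = 145.67/0.5681 = 256.43 kg/h.
Product F11 = 0.541×256.43 = 138.73 kg/h.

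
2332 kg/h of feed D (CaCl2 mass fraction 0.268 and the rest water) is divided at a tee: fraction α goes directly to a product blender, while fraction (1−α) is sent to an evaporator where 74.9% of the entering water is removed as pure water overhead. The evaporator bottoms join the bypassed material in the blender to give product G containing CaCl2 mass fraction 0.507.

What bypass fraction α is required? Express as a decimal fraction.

0.140

All 2332×0.268 = 624.98 kg/h of CaCl2 reaches G, so G = 624.98/0.507 = 1232.7 kg/h and vapour = 1099.3 kg/h.
The evaporator receives (1−α)·2332 of feed at 0.732 water and removes 0.749 of that water:
0.749×0.732×(1−α)×2332 = 1099.3
(1−α) = 1099.3/1278.6 = 0.8598;  α = 0.1402.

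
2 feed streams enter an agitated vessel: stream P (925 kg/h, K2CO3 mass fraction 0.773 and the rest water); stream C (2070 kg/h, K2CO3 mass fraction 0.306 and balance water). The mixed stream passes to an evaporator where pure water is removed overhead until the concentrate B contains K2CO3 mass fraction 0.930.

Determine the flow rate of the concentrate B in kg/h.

K2CO3 entering = 925×0.773 + 2070×0.306 = 1348.4 kg/h.
All K2CO3 reports to B, so B = 1348.4/0.930 = 1449.9 kg/h.

1450 kg/h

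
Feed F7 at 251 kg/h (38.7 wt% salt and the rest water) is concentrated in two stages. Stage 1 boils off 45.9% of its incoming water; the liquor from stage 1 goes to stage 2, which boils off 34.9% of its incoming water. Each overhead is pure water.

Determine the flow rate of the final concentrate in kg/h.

151.3 kg/h

water in feed = 251×0.613 = 153.86 kg/h.
After stage 1: water left = (1−0.459)×153.86 = 83.24; stream total = 180.38 kg/h.
After stage 2: water left = (1−0.349)×83.24 = 54.189; final concentrate = 151.33 kg/h.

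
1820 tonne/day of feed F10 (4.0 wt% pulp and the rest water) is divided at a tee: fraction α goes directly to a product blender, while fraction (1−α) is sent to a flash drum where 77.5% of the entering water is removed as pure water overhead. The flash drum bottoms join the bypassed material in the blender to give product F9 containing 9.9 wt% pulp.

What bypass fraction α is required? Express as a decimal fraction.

0.199

All 1820×0.040 = 72.8 tonne/day of pulp reaches F9, so F9 = 72.8/0.099 = 735.35 tonne/day and vapour = 1084.6 tonne/day.
The evaporator receives (1−α)·1820 of feed at 0.960 water and removes 0.775 of that water:
0.775×0.960×(1−α)×1820 = 1084.6
(1−α) = 1084.6/1354.1 = 0.8010;  α = 0.1990.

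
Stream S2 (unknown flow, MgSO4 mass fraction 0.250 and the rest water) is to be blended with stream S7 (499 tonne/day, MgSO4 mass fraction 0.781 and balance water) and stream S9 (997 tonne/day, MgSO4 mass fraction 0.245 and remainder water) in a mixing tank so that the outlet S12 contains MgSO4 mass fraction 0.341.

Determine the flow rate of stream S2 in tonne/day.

1361 tonne/day

Let S2 be the unknown flow. Total out = 1496 + S2.
MgSO4 balance: 633.98 + 0.250·S2 = 0.341·(1496 + S2)
(0.250 − 0.341)·S2 = 0.341×1496 − 633.98 = -123.85
S2 = -123.85 / -0.091 = 1361 tonne/day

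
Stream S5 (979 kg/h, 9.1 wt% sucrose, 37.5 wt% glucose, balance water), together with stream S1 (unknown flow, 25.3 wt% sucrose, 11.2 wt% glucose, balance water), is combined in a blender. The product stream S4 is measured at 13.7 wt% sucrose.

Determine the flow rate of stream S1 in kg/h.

388.2 kg/h

Let S1 be the unknown flow. Total out = 979 + S1.
sucrose balance: 89.089 + 0.253·S1 = 0.137·(979 + S1)
(0.253 − 0.137)·S1 = 0.137×979 − 89.089 = 45.034
S1 = 45.034 / 0.116 = 388.22 kg/h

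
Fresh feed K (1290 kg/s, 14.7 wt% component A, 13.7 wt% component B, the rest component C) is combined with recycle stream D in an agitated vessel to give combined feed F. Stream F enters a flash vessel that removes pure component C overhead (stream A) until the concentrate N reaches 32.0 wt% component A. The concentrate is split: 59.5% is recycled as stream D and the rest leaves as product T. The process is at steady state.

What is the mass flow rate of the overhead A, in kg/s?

Overall component A balance (none leaves overhead): component A in fresh feed = component A in product, i.e. 1290×0.147 = (1−0.595)·N·0.320.
N = 189.63/(0.320×0.405) = 1463.2 kg/s.
Recycle D = 0.595×1463.2 = 870.6 kg/s.
Combined feed F = 1290 + 870.6 = 2160.6 kg/s.
Overhead A = F − N = 2160.6 − 1463.2 = 697.41 kg/s.

697.4 kg/s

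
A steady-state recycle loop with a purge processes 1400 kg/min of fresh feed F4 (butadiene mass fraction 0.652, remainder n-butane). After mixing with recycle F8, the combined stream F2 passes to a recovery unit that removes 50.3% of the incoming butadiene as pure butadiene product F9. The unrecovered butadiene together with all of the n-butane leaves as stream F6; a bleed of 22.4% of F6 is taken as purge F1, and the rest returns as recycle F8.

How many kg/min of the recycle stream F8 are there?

n-butane enters only via F4 and leaves only via the purge: 1400×0.348 = 0.224×(n-butane in F6), and the recovery unit passes all n-butane, so n-butane in F2 = n-butane in F6 = 2175 kg/min.
butadiene in F2: m_A = 1400×0.652 + (1−0.224)·(1−0.503)·m_A, so m_A = 912.8/0.6143 = 1485.9 kg/min.
F6 = (1−0.503)×1485.9 + 2175 = 2913.5 kg/min.
Recycle F8 = (1−0.224)×2913.5 = 2260.9 kg/min.

2261 kg/min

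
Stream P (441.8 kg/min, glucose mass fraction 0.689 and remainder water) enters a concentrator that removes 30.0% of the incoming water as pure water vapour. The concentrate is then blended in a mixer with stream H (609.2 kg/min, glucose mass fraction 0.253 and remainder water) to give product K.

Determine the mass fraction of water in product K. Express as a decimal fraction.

Vapour removed = 0.300×0.311×441.8 = 41.22 kg/min; concentrate = 400.58 kg/min.
water reaching the mixer = 96.18 (from concentrate) + 609.2×0.747 = 551.25 kg/min.
Product flow = 400.58 + 609.2 = 1009.8 kg/min; water fraction = 0.546.

0.546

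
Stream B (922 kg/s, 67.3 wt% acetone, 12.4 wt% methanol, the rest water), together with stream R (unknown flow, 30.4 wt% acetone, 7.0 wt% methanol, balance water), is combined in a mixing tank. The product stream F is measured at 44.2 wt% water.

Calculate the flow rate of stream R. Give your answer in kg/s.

Let R be the unknown flow. Total out = 922 + R.
water balance: 187.17 + 0.626·R = 0.442·(922 + R)
(0.626 − 0.442)·R = 0.442×922 − 187.17 = 220.36
R = 220.36 / 0.184 = 1197.6 kg/s

1198 kg/s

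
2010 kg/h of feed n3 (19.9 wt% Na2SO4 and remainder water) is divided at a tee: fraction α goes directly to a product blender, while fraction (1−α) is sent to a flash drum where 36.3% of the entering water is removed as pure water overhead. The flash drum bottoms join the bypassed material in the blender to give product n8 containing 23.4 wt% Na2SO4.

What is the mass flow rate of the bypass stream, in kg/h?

976 kg/h

All 2010×0.199 = 399.99 kg/h of Na2SO4 reaches n8, so n8 = 399.99/0.234 = 1709.4 kg/h and vapour = 300.64 kg/h.
The evaporator receives (1−α)·2010 of feed at 0.801 water and removes 0.363 of that water:
0.363×0.801×(1−α)×2010 = 300.64
(1−α) = 300.64/584.43 = 0.5144;  α = 0.4856.
Bypass flow = 0.4856×2010 = 976.03 kg/h.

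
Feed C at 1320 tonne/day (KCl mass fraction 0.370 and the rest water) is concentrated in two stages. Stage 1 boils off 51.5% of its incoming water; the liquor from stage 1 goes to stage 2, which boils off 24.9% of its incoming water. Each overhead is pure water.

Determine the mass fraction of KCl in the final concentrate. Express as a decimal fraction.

0.617

water in feed = 1320×0.630 = 831.6 tonne/day.
After stage 1: water left = (1−0.515)×831.6 = 403.33; stream total = 891.73 tonne/day.
After stage 2: water left = (1−0.249)×403.33 = 302.9; final concentrate = 791.3 tonne/day.
KCl fraction = 488.4/791.3 = 0.617.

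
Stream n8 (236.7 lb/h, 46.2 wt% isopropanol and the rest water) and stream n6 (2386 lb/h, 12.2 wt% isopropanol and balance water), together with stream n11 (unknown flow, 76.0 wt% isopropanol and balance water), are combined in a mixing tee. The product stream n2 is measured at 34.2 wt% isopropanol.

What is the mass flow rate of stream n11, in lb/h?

1188 lb/h

Let n11 be the unknown flow. Total out = 2622.7 + n11.
isopropanol balance: 400.45 + 0.760·n11 = 0.342·(2622.7 + n11)
(0.760 − 0.342)·n11 = 0.342×2622.7 − 400.45 = 496.52
n11 = 496.52 / 0.418 = 1187.8 lb/h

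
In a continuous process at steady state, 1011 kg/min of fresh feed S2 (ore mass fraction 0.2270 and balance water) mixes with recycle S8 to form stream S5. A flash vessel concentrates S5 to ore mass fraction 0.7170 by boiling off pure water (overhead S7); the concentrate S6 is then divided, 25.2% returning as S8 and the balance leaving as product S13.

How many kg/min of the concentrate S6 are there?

427.9 kg/min

Overall ore balance (none leaves overhead): ore in fresh feed = ore in product, i.e. 1011×0.227 = (1−0.252)·S6·0.717.
S6 = 229.5/(0.717×0.748) = 427.91 kg/min.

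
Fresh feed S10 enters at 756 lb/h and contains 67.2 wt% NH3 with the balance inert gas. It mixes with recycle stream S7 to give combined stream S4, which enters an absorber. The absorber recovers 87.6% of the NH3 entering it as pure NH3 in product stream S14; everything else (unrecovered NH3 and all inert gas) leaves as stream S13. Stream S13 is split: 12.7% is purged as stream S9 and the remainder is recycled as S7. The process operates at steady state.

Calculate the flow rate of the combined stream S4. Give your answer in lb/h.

2522 lb/h

inert gas enters only via S10 and leaves only via the purge: 756×0.328 = 0.127×(inert gas in S13), and the absorber passes all inert gas, so inert gas in S4 = inert gas in S13 = 1952.5 lb/h.
NH3 in S4: m_A = 756×0.672 + (1−0.127)·(1−0.876)·m_A, so m_A = 508.03/0.8917 = 569.7 lb/h.
S4 = 569.7 + 1952.5 = 2522.2 lb/h.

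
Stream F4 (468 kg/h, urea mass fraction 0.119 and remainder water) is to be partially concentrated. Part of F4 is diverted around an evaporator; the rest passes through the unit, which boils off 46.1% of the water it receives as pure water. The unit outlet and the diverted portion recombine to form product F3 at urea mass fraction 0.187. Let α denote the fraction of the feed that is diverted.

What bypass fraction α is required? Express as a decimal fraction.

0.105

All 468×0.119 = 55.692 kg/h of urea reaches F3, so F3 = 55.692/0.187 = 297.82 kg/h and vapour = 170.18 kg/h.
The evaporator receives (1−α)·468 of feed at 0.881 water and removes 0.461 of that water:
0.461×0.881×(1−α)×468 = 170.18
(1−α) = 170.18/190.07 = 0.8953;  α = 0.1047.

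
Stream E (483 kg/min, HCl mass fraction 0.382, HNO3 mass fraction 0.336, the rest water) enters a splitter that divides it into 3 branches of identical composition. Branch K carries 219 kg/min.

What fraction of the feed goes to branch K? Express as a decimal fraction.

0.453

Fraction to K = 219/483 = 0.4534.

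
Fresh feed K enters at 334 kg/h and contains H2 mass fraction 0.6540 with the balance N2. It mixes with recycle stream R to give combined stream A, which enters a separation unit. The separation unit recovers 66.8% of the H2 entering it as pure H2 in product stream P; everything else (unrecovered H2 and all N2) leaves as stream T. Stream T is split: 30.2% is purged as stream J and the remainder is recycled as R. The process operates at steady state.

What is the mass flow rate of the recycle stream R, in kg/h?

N2 enters only via K and leaves only via the purge: 334×0.346 = 0.302×(N2 in T), and the separation unit passes all N2, so N2 in A = N2 in T = 382.66 kg/h.
H2 in A: m_A = 334×0.654 + (1−0.302)·(1−0.668)·m_A, so m_A = 218.44/0.7683 = 284.32 kg/h.
T = (1−0.668)×284.32 + 382.66 = 477.06 kg/h.
Recycle R = (1−0.302)×477.06 = 332.99 kg/h.

333 kg/h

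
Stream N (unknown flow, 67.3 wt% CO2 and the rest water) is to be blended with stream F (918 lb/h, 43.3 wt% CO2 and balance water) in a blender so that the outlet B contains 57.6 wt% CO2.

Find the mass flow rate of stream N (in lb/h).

Let N be the unknown flow. Total out = 918 + N.
CO2 balance: 397.49 + 0.673·N = 0.576·(918 + N)
(0.673 − 0.576)·N = 0.576×918 − 397.49 = 131.27
N = 131.27 / 0.097 = 1353.3 lb/h

1353 lb/h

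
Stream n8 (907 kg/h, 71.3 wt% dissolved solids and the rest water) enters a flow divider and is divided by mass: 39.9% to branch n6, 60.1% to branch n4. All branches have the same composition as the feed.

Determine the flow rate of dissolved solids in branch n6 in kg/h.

258 kg/h

Branch n6 total = 0.399×907 = 361.89 kg/h.
dissolved solids in n6 = 0.713×361.89 = 258.03 kg/h.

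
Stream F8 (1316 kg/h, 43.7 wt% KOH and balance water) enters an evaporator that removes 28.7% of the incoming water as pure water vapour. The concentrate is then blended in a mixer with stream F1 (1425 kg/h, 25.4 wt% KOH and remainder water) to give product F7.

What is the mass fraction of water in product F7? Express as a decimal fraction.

Vapour removed = 0.287×0.563×1316 = 212.64 kg/h; concentrate = 1103.4 kg/h.
water reaching the mixer = 528.27 (from concentrate) + 1425×0.746 = 1591.3 kg/h.
Product flow = 1103.4 + 1425 = 2528.4 kg/h; water fraction = 0.629.

0.629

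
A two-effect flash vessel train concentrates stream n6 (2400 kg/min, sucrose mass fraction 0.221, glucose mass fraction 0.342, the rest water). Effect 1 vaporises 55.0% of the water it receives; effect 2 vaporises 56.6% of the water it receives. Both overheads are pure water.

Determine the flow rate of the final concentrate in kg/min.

1556 kg/min

water in feed = 2400×0.437 = 1048.8 kg/min.
After stage 1: water left = (1−0.550)×1048.8 = 471.96; stream total = 1823.2 kg/min.
After stage 2: water left = (1−0.566)×471.96 = 204.83; final concentrate = 1556 kg/min.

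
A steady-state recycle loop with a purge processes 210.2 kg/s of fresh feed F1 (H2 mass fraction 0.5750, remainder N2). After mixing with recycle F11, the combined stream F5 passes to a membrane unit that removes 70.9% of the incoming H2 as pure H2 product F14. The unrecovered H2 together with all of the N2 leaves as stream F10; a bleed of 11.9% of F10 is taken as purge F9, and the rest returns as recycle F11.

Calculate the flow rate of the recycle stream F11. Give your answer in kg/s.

703 kg/s

N2 enters only via F1 and leaves only via the purge: 210.2×0.425 = 0.119×(N2 in F10), and the membrane unit passes all N2, so N2 in F5 = N2 in F10 = 750.71 kg/s.
H2 in F5: m_A = 210.2×0.575 + (1−0.119)·(1−0.709)·m_A, so m_A = 120.86/0.7436 = 162.53 kg/s.
F10 = (1−0.709)×162.53 + 750.71 = 798.01 kg/s.
Recycle F11 = (1−0.119)×798.01 = 703.05 kg/s.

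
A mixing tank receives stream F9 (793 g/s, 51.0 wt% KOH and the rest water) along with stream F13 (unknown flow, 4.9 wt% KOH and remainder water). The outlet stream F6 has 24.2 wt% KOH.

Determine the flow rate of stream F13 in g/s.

1101 g/s

Let F13 be the unknown flow. Total out = 793 + F13.
KOH balance: 404.43 + 0.049·F13 = 0.242·(793 + F13)
(0.049 − 0.242)·F13 = 0.242×793 − 404.43 = -212.52
F13 = -212.52 / -0.193 = 1101.2 g/s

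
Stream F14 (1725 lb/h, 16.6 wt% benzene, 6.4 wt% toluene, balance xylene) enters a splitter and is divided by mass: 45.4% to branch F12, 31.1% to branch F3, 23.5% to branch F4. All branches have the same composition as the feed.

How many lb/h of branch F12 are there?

783.1 lb/h

Branch F12 flow = 0.454×1725 = 783.15 lb/h.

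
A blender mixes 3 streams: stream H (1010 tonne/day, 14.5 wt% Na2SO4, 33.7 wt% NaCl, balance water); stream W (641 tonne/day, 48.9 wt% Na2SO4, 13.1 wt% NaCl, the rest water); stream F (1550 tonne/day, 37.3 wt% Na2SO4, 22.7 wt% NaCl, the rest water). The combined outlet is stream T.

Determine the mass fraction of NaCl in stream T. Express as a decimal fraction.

0.2425

Total flow out = 1010 + 641 + 1550 = 3201 tonne/day.
NaCl in = 1010×0.337 + 641×0.131 + 1550×0.227 = 776.19 tonne/day.
NaCl mass fraction in T = 776.19/3201 = 0.2425.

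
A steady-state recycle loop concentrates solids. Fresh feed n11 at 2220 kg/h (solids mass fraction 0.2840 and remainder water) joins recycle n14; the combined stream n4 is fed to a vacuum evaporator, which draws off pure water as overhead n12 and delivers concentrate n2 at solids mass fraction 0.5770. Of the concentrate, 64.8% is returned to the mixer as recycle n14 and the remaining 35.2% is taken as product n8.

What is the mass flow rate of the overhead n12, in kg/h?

1127 kg/h

Overall solids balance (none leaves overhead): solids in fresh feed = solids in product, i.e. 2220×0.284 = (1−0.648)·n2·0.577.
n2 = 630.48/(0.577×0.352) = 3104.2 kg/h.
Recycle n14 = 0.648×3104.2 = 2011.5 kg/h.
Combined feed n4 = 2220 + 2011.5 = 4231.5 kg/h.
Overhead n12 = n4 − n2 = 4231.5 − 3104.2 = 1127.3 kg/h.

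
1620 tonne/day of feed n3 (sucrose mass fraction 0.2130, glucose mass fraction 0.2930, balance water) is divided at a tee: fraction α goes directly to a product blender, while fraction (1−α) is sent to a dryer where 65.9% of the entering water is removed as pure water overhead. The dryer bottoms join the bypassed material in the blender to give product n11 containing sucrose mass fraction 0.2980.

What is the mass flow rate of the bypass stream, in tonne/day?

All 1620×0.213 = 345.06 tonne/day of sucrose reaches n11, so n11 = 345.06/0.298 = 1157.9 tonne/day and vapour = 462.08 tonne/day.
The evaporator receives (1−α)·1620 of feed at 0.494 water and removes 0.659 of that water:
0.659×0.494×(1−α)×1620 = 462.08
(1−α) = 462.08/527.38 = 0.8762;  α = 0.1238.
Bypass flow = 0.1238×1620 = 200.6 tonne/day.

200.6 tonne/day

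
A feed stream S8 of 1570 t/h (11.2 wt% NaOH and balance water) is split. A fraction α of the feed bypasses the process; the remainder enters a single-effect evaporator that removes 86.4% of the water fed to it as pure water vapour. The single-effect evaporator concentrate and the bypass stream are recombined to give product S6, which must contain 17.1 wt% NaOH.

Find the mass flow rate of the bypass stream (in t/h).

All 1570×0.112 = 175.84 t/h of NaOH reaches S6, so S6 = 175.84/0.171 = 1028.3 t/h and vapour = 541.7 t/h.
The evaporator receives (1−α)·1570 of feed at 0.888 water and removes 0.864 of that water:
0.864×0.888×(1−α)×1570 = 541.7
(1−α) = 541.7/1204.6 = 0.4497;  α = 0.5503.
Bypass flow = 0.5503×1570 = 863.96 t/h.

864 t/h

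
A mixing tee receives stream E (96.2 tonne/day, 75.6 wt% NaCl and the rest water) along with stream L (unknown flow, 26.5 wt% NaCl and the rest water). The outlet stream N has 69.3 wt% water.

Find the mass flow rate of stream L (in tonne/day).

Let L be the unknown flow. Total out = 96.2 + L.
water balance: 23.473 + 0.735·L = 0.693·(96.2 + L)
(0.735 − 0.693)·L = 0.693×96.2 − 23.473 = 43.194
L = 43.194 / 0.042 = 1028.4 tonne/day

1028 tonne/day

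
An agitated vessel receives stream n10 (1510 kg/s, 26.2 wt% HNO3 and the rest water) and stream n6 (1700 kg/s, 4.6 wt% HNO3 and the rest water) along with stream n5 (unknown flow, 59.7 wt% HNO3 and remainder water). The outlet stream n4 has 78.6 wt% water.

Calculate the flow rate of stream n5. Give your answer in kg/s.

556.4 kg/s

Let n5 be the unknown flow. Total out = 3210 + n5.
water balance: 2736.2 + 0.403·n5 = 0.786·(3210 + n5)
(0.403 − 0.786)·n5 = 0.786×3210 − 2736.2 = -213.12
n5 = -213.12 / -0.383 = 556.45 kg/s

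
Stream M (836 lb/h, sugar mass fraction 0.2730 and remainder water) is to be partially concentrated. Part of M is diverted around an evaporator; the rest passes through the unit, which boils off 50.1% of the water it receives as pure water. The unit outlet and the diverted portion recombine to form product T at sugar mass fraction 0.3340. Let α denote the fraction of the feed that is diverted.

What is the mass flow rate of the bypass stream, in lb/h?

All 836×0.273 = 228.23 lb/h of sugar reaches T, so T = 228.23/0.334 = 683.32 lb/h and vapour = 152.68 lb/h.
The evaporator receives (1−α)·836 of feed at 0.727 water and removes 0.501 of that water:
0.501×0.727×(1−α)×836 = 152.68
(1−α) = 152.68/304.49 = 0.5014;  α = 0.4986.
Bypass flow = 0.4986×836 = 416.8 lb/h.

416.8 lb/h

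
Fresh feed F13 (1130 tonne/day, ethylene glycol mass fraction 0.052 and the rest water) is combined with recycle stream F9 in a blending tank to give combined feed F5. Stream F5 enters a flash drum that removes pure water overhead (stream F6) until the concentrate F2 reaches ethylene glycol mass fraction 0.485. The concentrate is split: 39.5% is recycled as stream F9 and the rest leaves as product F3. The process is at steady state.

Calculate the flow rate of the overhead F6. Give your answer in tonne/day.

1009 tonne/day

Overall ethylene glycol balance (none leaves overhead): ethylene glycol in fresh feed = ethylene glycol in product, i.e. 1130×0.052 = (1−0.395)·F2·0.485.
F2 = 58.76/(0.485×0.605) = 200.26 tonne/day.
Recycle F9 = 0.395×200.26 = 79.101 tonne/day.
Combined feed F5 = 1130 + 79.101 = 1209.1 tonne/day.
Overhead F6 = F5 − F2 = 1209.1 − 200.26 = 1008.8 tonne/day.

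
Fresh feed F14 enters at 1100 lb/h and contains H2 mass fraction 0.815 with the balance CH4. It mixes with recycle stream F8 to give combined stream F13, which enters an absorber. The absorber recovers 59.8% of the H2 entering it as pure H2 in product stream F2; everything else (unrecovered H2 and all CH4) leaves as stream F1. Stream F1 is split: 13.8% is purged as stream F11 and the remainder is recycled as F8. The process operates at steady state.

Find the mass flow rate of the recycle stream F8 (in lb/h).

1747 lb/h

CH4 enters only via F14 and leaves only via the purge: 1100×0.185 = 0.138×(CH4 in F1), and the absorber passes all CH4, so CH4 in F13 = CH4 in F1 = 1474.6 lb/h.
H2 in F13: m_A = 1100×0.815 + (1−0.138)·(1−0.598)·m_A, so m_A = 896.5/0.6535 = 1371.9 lb/h.
F1 = (1−0.598)×1371.9 + 1474.6 = 2026.1 lb/h.
Recycle F8 = (1−0.138)×2026.1 = 1746.5 lb/h.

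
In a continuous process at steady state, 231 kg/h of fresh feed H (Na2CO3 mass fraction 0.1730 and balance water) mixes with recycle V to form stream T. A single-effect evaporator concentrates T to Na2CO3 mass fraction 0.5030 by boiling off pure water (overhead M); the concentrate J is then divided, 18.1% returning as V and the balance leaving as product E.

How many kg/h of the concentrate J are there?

97.01 kg/h

Overall Na2CO3 balance (none leaves overhead): Na2CO3 in fresh feed = Na2CO3 in product, i.e. 231×0.173 = (1−0.181)·J·0.503.
J = 39.963/(0.503×0.819) = 97.008 kg/h.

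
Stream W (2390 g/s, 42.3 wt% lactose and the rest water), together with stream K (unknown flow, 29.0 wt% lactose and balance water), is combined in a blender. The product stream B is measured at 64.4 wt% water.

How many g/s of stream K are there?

Let K be the unknown flow. Total out = 2390 + K.
water balance: 1379 + 0.710·K = 0.644·(2390 + K)
(0.710 − 0.644)·K = 0.644×2390 − 1379 = 160.13
K = 160.13 / 0.066 = 2426.2 g/s

2426 g/s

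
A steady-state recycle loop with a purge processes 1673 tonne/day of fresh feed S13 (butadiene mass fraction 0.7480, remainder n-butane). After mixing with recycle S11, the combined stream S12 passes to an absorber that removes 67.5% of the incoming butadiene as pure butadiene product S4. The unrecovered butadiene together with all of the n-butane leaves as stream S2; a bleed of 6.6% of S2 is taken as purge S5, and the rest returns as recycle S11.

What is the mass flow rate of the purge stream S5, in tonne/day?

460.1 tonne/day

n-butane enters only via S13 and leaves only via the purge: 1673×0.252 = 0.066×(n-butane in S2), and the absorber passes all n-butane, so n-butane in S12 = n-butane in S2 = 6387.8 tonne/day.
butadiene in S12: m_A = 1673×0.748 + (1−0.066)·(1−0.675)·m_A, so m_A = 1251.4/0.6965 = 1796.8 tonne/day.
S2 = (1−0.675)×1796.8 + 6387.8 = 6971.8 tonne/day.
Purge S5 = 0.066×6971.8 = 460.14 tonne/day.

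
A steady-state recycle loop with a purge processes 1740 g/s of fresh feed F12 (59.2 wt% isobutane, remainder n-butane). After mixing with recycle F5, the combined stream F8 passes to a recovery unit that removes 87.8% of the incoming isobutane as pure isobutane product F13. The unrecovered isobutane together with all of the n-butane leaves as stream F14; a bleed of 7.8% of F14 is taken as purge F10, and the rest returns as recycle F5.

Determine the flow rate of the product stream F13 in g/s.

isobutane in F8: m_A = 1740×0.592 + (1−0.078)·(1−0.878)·m_A, so m_A = 1030.1/0.8875 = 1160.6 g/s.
Product F13 = 0.878×1160.6 = 1019 g/s.

1019 g/s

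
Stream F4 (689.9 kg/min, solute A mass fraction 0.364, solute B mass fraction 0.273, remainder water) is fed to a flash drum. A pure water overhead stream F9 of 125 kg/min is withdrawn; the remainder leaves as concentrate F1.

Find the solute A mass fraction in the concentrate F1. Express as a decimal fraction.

0.445

solute A is not removed: 689.9×0.364 = 251.12 kg/min of solute A enters F1.
Concentrate = 689.9 − 125 = 564.9 kg/min.
Mass fraction = 251.12/564.9 = 0.445.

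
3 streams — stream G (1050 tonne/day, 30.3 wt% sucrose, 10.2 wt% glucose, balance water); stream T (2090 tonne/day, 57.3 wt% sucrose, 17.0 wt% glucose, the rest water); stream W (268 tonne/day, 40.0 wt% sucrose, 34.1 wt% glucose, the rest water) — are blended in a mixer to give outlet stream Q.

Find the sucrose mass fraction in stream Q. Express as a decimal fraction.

Total flow out = 1050 + 2090 + 268 = 3408 tonne/day.
sucrose in = 1050×0.303 + 2090×0.573 + 268×0.400 = 1622.9 tonne/day.
sucrose mass fraction in Q = 1622.9/3408 = 0.476.

0.476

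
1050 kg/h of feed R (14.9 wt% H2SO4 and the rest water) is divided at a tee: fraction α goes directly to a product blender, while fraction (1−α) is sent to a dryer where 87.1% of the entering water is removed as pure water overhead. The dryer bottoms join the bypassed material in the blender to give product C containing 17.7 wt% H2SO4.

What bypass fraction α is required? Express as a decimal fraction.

0.787

All 1050×0.149 = 156.45 kg/h of H2SO4 reaches C, so C = 156.45/0.177 = 883.9 kg/h and vapour = 166.1 kg/h.
The evaporator receives (1−α)·1050 of feed at 0.851 water and removes 0.871 of that water:
0.871×0.851×(1−α)×1050 = 166.1
(1−α) = 166.1/778.28 = 0.2134;  α = 0.7866.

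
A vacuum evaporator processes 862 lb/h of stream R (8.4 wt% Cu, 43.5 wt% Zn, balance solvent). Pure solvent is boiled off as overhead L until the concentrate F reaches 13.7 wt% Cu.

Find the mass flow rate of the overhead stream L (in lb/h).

Cu is conserved: 862×0.084 = 72.408 lb/h all reports to the concentrate.
Concentrate = 72.408/(target fraction) = 528.53 lb/h.
Overhead = 862 − 528.53 = 333.47 lb/h.

333.5 lb/h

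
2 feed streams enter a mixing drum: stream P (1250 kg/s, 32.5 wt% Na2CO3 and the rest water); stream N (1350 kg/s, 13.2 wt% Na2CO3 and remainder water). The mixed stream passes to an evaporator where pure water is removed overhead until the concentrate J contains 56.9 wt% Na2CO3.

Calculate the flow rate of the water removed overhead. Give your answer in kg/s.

Na2CO3 entering = 1250×0.325 + 1350×0.132 = 584.45 kg/s.
All Na2CO3 reports to J, so J = 584.45/0.569 = 1027.2 kg/s.
Total feed = 2600 kg/s; overhead = 2600 − 1027.2 = 1572.8 kg/s.

1573 kg/s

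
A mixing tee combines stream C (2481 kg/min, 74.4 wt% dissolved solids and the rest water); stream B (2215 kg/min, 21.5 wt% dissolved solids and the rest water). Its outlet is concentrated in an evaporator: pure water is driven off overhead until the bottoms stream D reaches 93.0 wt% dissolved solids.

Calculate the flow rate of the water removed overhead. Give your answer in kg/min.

2199 kg/min

dissolved solids entering = 2481×0.744 + 2215×0.215 = 2322.1 kg/min.
All dissolved solids reports to D, so D = 2322.1/0.930 = 2496.9 kg/min.
Total feed = 4696 kg/min; overhead = 4696 − 2496.9 = 2199.1 kg/min.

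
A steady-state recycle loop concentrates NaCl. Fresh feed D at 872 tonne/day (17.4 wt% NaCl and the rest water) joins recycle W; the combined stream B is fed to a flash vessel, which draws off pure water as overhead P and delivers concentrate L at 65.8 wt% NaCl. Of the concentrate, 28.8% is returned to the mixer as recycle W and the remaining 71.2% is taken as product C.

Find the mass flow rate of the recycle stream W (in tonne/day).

Overall NaCl balance (none leaves overhead): NaCl in fresh feed = NaCl in product, i.e. 872×0.174 = (1−0.288)·L·0.658.
L = 151.73/(0.658×0.712) = 323.86 tonne/day.
Recycle W = 0.288×323.86 = 93.272 tonne/day.

93.27 tonne/day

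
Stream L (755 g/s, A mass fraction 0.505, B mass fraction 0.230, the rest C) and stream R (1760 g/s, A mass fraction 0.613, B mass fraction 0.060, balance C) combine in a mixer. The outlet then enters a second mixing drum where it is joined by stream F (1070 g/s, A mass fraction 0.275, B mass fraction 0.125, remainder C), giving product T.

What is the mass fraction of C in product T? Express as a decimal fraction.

0.395

Overall, product flow = 3585 g/s.
C in = 755×0.265 + 1760×0.327 + 1070×0.600 = 1417.6 g/s.
C fraction in T = 0.395.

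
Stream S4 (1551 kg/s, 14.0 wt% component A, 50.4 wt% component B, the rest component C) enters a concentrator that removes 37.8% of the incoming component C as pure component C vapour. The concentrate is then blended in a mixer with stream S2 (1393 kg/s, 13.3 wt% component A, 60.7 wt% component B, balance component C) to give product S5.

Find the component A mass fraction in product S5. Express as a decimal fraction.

0.147

Vapour removed = 0.378×0.356×1551 = 208.71 kg/s; concentrate = 1342.3 kg/s.
component A reaching the mixer = 217.14 (from concentrate) + 1393×0.133 = 402.41 kg/s.
Product flow = 1342.3 + 1393 = 2735.3 kg/s; component A fraction = 0.147.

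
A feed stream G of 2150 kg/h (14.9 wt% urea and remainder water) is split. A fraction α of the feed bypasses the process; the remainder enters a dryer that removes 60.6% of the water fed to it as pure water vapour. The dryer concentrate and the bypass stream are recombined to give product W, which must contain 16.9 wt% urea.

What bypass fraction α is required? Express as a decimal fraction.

0.771

All 2150×0.149 = 320.35 kg/h of urea reaches W, so W = 320.35/0.169 = 1895.6 kg/h and vapour = 254.44 kg/h.
The evaporator receives (1−α)·2150 of feed at 0.851 water and removes 0.606 of that water:
0.606×0.851×(1−α)×2150 = 254.44
(1−α) = 254.44/1108.8 = 0.2295;  α = 0.7705.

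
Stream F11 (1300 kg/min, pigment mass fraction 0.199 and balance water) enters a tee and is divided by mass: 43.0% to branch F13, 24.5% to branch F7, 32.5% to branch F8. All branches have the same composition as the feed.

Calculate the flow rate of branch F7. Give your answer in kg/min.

318.5 kg/min

Branch F7 flow = 0.245×1300 = 318.5 kg/min.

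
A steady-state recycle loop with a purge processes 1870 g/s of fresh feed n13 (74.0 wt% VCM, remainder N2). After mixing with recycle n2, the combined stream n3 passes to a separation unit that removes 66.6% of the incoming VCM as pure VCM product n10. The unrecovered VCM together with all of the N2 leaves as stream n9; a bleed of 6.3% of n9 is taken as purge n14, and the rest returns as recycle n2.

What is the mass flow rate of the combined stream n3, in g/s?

N2 enters only via n13 and leaves only via the purge: 1870×0.260 = 0.063×(N2 in n9), and the separation unit passes all N2, so N2 in n3 = N2 in n9 = 7717.5 g/s.
VCM in n3: m_A = 1870×0.740 + (1−0.063)·(1−0.666)·m_A, so m_A = 1383.8/0.6870 = 2014.1 g/s.
n3 = 2014.1 + 7717.5 = 9731.6 g/s.

9732 g/s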